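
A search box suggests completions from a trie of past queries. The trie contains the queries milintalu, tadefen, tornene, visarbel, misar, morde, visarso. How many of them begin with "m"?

3

Traverse to the node for "m", then collect every word in that subtree.
Words under "m": milintalu, misar, morde
Count: 3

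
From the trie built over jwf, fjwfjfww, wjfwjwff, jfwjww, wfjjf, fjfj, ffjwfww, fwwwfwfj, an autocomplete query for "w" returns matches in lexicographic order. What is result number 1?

Words with prefix "w", in lexicographic order: "wfjjf", "wjfwjwff"
Position 1: wfjjf

wfjjf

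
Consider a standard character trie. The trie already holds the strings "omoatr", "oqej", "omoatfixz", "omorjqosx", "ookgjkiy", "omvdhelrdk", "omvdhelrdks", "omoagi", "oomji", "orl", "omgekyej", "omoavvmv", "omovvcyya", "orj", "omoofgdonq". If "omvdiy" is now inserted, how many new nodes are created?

Walking "omvdiy" from the root, the first 4 characters ("omvd") follow existing edges; "i" is the first miss.
So 6 − 4 = 2 new nodes.

2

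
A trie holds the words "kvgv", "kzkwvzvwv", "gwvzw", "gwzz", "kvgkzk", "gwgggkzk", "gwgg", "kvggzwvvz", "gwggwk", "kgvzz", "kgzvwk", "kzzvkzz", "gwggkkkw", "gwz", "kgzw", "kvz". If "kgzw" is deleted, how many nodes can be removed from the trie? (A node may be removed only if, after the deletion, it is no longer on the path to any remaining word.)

1

After clearing the end-marker at "kgzw", prune upward until reaching a node still needed by another word.
The suffix "w" (1 node) is used only by "kgzw"; the node for "kgz" still has the child "v", so pruning stops there.
Nodes removed: 1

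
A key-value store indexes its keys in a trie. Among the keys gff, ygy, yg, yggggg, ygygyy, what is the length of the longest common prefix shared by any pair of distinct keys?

3

Look for the deepest trie node that still has at least two words in its subtree.
"ygy" and "ygygyy" agree on "ygy" (3 characters) before diverging; nothing deeper is shared.
Longest shared-prefix length: 3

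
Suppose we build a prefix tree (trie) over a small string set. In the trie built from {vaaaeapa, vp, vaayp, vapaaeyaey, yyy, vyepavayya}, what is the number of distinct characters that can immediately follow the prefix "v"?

Walk "v" from the root, arriving at one node.
Characters that immediately follow "v" among the stored strings: {a, p, y}.
That node has 3 child edges.

3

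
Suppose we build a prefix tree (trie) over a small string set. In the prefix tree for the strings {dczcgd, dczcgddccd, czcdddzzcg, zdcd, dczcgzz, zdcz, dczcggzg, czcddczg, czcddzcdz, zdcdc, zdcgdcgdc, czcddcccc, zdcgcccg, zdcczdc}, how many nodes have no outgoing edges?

12

Leaves are exactly the stored words that no other stored word extends.
Those words: "czcddcccc", "czcddczg", "czcdddzzcg", "czcddzcdz", "dczcgddccd", "dczcggzg", "dczcgzz", "zdcczdc", "zdcdc", "zdcgcccg", "zdcgdcgdc", "zdcz"
Leaf count: 12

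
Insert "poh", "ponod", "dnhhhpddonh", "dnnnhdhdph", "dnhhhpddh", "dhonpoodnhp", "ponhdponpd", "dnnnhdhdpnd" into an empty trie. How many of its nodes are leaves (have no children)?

8

Leaves are exactly the stored words that no other stored word extends.
Those words: "dhonpoodnhp", "dnhhhpddh", "dnhhhpddonh", "dnnnhdhdph", "dnnnhdhdpnd", "poh", "ponhdponpd", "ponod"
Leaf count: 8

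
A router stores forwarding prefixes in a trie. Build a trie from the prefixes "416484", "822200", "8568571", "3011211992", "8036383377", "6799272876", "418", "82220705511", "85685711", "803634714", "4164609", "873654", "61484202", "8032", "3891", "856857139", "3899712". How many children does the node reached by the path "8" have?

4

Follow the path "8" to its node, then look at its outgoing edges.
Distinct next characters after "8": 0, 2, 5, 7.
That node has 4 child edges.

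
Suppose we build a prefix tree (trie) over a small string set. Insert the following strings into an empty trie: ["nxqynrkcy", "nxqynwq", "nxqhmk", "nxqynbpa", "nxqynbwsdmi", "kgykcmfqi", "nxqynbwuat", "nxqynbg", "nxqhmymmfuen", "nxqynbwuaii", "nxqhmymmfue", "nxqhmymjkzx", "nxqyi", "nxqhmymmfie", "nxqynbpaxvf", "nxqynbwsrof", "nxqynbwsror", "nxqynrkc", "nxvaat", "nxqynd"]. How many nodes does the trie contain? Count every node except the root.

Trace insertions, counting only characters that open a new branch:
  "nxqynrkcy" → 9 new (n, x, q, y, n, r, k, c, y)
  "nxqynwq" → prefix "nxqyn" already present; 2 new (w, q)
  "nxqhmk" → prefix "nxq" already present; 3 new (h, m, k)
  "nxqynbpa" → prefix "nxqyn" already present; 3 new (b, p, a)
  "nxqynbwsdmi" → prefix "nxqynb" already present; 5 new (w, s, d, m, i)
  "kgykcmfqi" → 9 new (k, g, y, k, c, m, f, q, i)
  "nxqynbwuat" → prefix "nxqynbw" already present; 3 new (u, a, t)
  "nxqynbg" → prefix "nxqynb" already present; 1 new (g)
  "nxqhmymmfuen" → prefix "nxqhm" already present; 7 new (y, m, m, f, u, e, n)
  "nxqynbwuaii" → prefix "nxqynbwua" already present; 2 new (i, i)
  "nxqhmymmfue" → prefix "nxqhmymmfue" already present; 0 new (none)
  "nxqhmymjkzx" → prefix "nxqhmym" already present; 4 new (j, k, z, x)
  "nxqyi" → prefix "nxqy" already present; 1 new (i)
  "nxqhmymmfie" → prefix "nxqhmymmf" already present; 2 new (i, e)
  "nxqynbpaxvf" → prefix "nxqynbpa" already present; 3 new (x, v, f)
  "nxqynbwsrof" → prefix "nxqynbws" already present; 3 new (r, o, f)
  "nxqynbwsror" → prefix "nxqynbwsro" already present; 1 new (r)
  "nxqynrkc" → prefix "nxqynrkc" already present; 0 new (none)
  "nxvaat" → prefix "nx" already present; 4 new (v, a, a, t)
  "nxqynd" → prefix "nxqyn" already present; 1 new (d)
Total nodes = 9 + 2 + 3 + 3 + 5 + 9 + 3 + 1 + 7 + 2 + 0 + 4 + 1 + 2 + 3 + 3 + 1 + 0 + 4 + 1 = 63

63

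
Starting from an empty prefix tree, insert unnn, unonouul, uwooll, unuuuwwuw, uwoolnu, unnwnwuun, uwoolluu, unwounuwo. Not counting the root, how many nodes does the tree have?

39

Count nodes per top-level branch (shared prefixes stored once):
  'u'-branch (unnn, unnwnwuun, unonouul, unuuuwwuw, unwounuwo, uwooll, uwoolluu, uwoolnu): 39 nodes
Sum: 39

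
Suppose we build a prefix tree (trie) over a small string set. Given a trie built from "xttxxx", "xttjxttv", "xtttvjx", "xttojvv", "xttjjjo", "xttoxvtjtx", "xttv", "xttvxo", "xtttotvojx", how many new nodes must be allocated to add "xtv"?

"xt" is already a path in the trie; the remaining "v" must be added.
So 3 − 2 = 1 new nodes.

1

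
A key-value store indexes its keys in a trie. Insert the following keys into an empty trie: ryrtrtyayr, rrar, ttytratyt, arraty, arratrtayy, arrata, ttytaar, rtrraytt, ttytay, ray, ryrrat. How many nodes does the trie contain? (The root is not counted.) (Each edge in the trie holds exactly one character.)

Insert word by word; a character creates a node only if that edge doesn't already exist:
  "ryrtrtyayr" → 10 new (r, y, r, t, r, t, y, a, y, r)
  "rrar" → prefix "r" already present; 3 new (r, a, r)
  "ttytratyt" → 9 new (t, t, y, t, r, a, t, y, t)
  "arraty" → 6 new (a, r, r, a, t, y)
  "arratrtayy" → prefix "arrat" already present; 5 new (r, t, a, y, y)
  "arrata" → prefix "arrat" already present; 1 new (a)
  "ttytaar" → prefix "ttyt" already present; 3 new (a, a, r)
  "rtrraytt" → prefix "r" already present; 7 new (t, r, r, a, y, t, t)
  "ttytay" → prefix "ttyta" already present; 1 new (y)
  "ray" → prefix "r" already present; 2 new (a, y)
  "ryrrat" → prefix "ryr" already present; 3 new (r, a, t)
Total nodes = 10 + 3 + 9 + 6 + 5 + 1 + 3 + 7 + 1 + 2 + 3 = 50

50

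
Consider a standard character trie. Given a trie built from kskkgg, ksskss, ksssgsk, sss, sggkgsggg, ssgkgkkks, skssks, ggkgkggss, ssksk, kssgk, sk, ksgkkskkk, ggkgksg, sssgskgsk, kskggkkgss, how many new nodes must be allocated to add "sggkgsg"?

Every character of "sggkgsg" already lies on an existing path (it is a prefix of some stored word).
No new nodes are needed: 0.

0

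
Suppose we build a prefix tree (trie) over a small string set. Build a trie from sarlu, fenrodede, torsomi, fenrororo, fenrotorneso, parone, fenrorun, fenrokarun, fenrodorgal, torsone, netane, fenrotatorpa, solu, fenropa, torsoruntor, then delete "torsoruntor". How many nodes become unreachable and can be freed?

6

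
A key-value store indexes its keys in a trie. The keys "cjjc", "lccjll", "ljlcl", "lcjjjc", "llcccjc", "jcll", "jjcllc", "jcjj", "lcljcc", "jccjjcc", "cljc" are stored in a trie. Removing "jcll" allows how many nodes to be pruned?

Walk "jcll" from the leaf back toward the root, removing each node that no remaining word uses.
The suffix "ll" (2 nodes) is used only by "jcll"; the node for "jc" still has the child "j", so pruning stops there.
Nodes removed: 2

2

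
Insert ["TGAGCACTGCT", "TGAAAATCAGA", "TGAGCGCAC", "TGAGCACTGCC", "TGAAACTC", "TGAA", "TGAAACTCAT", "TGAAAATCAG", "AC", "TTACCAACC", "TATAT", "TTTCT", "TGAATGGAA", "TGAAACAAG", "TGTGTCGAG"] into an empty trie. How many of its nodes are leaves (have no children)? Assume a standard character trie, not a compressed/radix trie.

12

Leaves are exactly the stored words that no other stored word extends.
Those words: "AC", "TATAT", "TGAAAATCAGA", "TGAAACAAG", "TGAAACTCAT", "TGAATGGAA", "TGAGCACTGCC", "TGAGCACTGCT", "TGAGCGCAC", "TGTGTCGAG", "TTACCAACC", "TTTCT"
Leaf count: 12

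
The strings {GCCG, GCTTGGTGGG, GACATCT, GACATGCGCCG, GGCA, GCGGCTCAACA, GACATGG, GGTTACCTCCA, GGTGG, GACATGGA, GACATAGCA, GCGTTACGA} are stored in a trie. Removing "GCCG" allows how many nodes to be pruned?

2

After clearing the end-marker at "GCCG", prune upward until reaching a node still needed by another word.
The suffix "CG" (2 nodes) is used only by "GCCG"; the node for "GC" still has the child "T", so pruning stops there.
Nodes removed: 2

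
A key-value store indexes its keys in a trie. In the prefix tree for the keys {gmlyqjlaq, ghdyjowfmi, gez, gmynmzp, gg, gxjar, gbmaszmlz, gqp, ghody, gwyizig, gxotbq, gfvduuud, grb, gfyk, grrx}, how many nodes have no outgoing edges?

15

A leaf is a node with no children — equivalently, the end of a word that is not a proper prefix of any other stored word.
Those words: "gbmaszmlz", "gez", "gfvduuud", "gfyk", "gg", "ghdyjowfmi", "ghody", "gmlyqjlaq", "gmynmzp", "gqp", "grb", "grrx", "gwyizig", "gxjar", "gxotbq"
Leaf count: 15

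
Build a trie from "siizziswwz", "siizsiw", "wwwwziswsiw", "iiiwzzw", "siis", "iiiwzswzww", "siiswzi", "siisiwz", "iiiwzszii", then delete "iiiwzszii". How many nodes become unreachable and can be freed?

After clearing the end-marker at "iiiwzszii", prune upward until reaching a node still needed by another word.
The suffix "zii" (3 nodes) is used only by "iiiwzszii"; the node for "iiiwzs" still has the child "w", so pruning stops there.
Nodes removed: 3

3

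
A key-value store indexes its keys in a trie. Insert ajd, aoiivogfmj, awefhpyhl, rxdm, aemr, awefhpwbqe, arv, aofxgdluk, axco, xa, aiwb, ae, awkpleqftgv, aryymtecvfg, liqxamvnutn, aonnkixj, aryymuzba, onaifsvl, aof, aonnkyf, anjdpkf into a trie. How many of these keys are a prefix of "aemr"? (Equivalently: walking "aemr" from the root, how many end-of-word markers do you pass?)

2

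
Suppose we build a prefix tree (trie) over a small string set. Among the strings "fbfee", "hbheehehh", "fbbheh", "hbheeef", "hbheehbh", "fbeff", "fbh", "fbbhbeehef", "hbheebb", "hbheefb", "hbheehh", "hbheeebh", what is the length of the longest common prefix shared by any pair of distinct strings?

6

Look for the deepest trie node that still has at least two words in its subtree.
e.g. "hbheeebh" and "hbheeef" share the prefix "hbheee" of length 6; no pair shares a longer one.
Longest shared-prefix length: 6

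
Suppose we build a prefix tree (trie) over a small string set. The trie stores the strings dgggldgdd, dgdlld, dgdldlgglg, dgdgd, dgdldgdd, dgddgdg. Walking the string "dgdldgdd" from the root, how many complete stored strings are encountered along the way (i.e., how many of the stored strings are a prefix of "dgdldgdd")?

1

Traverse "dgdldgdd" character by character; count nodes along the way that are marked as word ends.
Prefixes of the query that are stored words: "dgdldgdd"
Count: 1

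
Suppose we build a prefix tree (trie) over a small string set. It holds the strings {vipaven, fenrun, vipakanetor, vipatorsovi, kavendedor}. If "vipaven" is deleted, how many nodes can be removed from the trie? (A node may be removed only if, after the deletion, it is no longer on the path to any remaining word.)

3

A node on "vipaven"'s path can go only if nothing else ends at it or branches off below it.
The suffix "ven" (3 nodes) is used only by "vipaven"; the node for "vipa" still has the child "k", so pruning stops there.
Nodes removed: 3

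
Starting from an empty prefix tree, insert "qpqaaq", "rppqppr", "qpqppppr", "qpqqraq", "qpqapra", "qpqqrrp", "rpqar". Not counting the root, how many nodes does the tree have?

30

For each word, the new-node count is its length minus the longest prefix already in the trie:
  "qpqaaq" → 6 new (q, p, q, a, a, q)
  "rppqppr" → 7 new (r, p, p, q, p, p, r)
  "qpqppppr" → prefix "qpq" already present; 5 new (p, p, p, p, r)
  "qpqqraq" → prefix "qpq" already present; 4 new (q, r, a, q)
  "qpqapra" → prefix "qpqa" already present; 3 new (p, r, a)
  "qpqqrrp" → prefix "qpqqr" already present; 2 new (r, p)
  "rpqar" → prefix "rp" already present; 3 new (q, a, r)
Total nodes = 6 + 7 + 5 + 4 + 3 + 2 + 3 = 30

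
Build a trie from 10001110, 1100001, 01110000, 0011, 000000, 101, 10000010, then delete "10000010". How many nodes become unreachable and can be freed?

After clearing the end-marker at "10000010", prune upward until reaching a node still needed by another word.
The suffix "0010" (4 nodes) is used only by "10000010"; the node for "1000" still has the child "1", so pruning stops there.
Nodes removed: 4

4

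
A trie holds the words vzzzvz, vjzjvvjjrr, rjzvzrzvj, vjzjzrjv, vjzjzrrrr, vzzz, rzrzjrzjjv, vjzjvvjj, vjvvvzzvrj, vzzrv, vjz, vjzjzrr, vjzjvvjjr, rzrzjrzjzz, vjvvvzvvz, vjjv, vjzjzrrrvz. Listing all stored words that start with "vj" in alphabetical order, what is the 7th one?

Filter for "vj…" and sort: "vjjv", "vjvvvzvvz", "vjvvvzzvrj", "vjz", "vjzjvvjj", "vjzjvvjjr", "vjzjvvjjrr", "vjzjzrjv", "vjzjzrr", "vjzjzrrrr", "vjzjzrrrvz"
The 7th is vjzjvvjjrr.

vjzjvvjjrr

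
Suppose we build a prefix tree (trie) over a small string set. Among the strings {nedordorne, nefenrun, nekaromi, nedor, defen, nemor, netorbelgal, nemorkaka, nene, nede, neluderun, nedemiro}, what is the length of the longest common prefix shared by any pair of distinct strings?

Equivalently: take the maximum, over all pairs, of their longest common prefix length.
"nedor" and "nedordorne" agree on "nedor" (5 characters) before diverging; nothing deeper is shared.
Longest shared-prefix length: 5

5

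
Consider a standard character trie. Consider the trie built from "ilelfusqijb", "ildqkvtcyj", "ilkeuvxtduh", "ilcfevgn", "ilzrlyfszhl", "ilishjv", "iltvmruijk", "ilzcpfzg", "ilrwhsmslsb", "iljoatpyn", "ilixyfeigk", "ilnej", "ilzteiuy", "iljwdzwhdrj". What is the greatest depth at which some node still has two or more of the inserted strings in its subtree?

Equivalently: take the maximum, over all pairs, of their longest common prefix length.
e.g. "ilishjv" and "ilixyfeigk" share the prefix "ili" of length 3; no pair shares a longer one.
Longest shared-prefix length: 3

3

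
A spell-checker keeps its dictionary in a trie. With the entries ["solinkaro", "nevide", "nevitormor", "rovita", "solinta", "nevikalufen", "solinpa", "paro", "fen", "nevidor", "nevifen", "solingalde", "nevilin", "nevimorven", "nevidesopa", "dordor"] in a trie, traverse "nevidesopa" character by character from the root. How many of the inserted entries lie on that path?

Check each prefix of "nevidesopa" against the stored set — each match is an end-marker on the path.
Prefixes of the query that are stored words: "nevide", "nevidesopa"
Count: 2

2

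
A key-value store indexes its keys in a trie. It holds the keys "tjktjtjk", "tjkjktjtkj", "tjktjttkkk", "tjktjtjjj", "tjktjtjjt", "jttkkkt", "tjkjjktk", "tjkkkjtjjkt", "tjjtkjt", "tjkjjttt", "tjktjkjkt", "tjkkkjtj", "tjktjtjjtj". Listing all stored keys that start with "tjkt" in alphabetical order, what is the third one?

tjktjtjjt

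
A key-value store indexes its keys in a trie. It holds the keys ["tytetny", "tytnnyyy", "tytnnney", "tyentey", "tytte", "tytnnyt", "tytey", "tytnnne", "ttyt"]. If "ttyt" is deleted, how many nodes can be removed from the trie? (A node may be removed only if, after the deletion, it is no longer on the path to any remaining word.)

3

After clearing the end-marker at "ttyt", prune upward until reaching a node still needed by another word.
The suffix "tyt" (3 nodes) is used only by "ttyt"; the node for "t" still has the child "y", so pruning stops there.
Nodes removed: 3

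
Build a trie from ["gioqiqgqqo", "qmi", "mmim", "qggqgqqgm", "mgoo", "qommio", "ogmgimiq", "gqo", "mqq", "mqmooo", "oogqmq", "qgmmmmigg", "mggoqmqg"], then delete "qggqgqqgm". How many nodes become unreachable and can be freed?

Walk "qggqgqqgm" from the leaf back toward the root, removing each node that no remaining word uses.
The suffix "gqgqqgm" (7 nodes) is used only by "qggqgqqgm"; the node for "qg" still has the child "m", so pruning stops there.
Nodes removed: 7

7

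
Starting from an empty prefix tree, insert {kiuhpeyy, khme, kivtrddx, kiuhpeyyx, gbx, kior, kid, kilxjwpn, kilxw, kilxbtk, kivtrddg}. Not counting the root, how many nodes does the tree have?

Count nodes per top-level branch (shared prefixes stored once):
  'g'-branch (gbx): 3 nodes
  'k'-branch (khme, kid, kilxbtk, kilxjwpn, kilxw, kior, kiuhpeyy, kiuhpeyyx, kivtrddg, kivtrddx): 32 nodes
Sum: 35

35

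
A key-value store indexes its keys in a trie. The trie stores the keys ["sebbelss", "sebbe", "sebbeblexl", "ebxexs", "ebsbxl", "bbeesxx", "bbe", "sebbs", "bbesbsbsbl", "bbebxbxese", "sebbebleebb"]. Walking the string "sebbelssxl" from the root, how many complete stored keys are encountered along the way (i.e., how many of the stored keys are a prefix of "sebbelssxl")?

Walk "sebbelssxl" from the root; an end-of-word marker is hit whenever a stored word is a prefix of "sebbelssxl".
Prefixes of the query that are stored words: "sebbe", "sebbelss"
Count: 2

2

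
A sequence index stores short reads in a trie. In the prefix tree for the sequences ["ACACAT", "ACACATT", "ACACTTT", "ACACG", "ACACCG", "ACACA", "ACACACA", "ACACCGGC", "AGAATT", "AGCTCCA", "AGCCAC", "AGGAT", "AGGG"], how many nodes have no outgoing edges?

10

A leaf is a node with no children — equivalently, the end of a word that is not a proper prefix of any other stored word.
Those words: "ACACACA", "ACACATT", "ACACCGGC", "ACACG", "ACACTTT", "AGAATT", "AGCCAC", "AGCTCCA", "AGGAT", "AGGG"
Leaf count: 10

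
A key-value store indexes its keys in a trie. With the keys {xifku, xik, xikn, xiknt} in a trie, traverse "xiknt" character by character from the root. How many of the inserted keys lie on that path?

Walk "xiknt" from the root; an end-of-word marker is hit whenever a stored word is a prefix of "xiknt".
Prefixes of the query that are stored words: "xik", "xikn", "xiknt"
Count: 3

3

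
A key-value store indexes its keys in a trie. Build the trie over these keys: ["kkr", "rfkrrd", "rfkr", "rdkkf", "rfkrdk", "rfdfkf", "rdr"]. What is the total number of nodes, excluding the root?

20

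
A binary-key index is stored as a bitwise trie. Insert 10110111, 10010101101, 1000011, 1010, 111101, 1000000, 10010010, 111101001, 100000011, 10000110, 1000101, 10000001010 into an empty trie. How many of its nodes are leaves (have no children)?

9

A leaf is a node with no children — equivalently, the end of a word that is not a proper prefix of any other stored word.
Those words: "10000001010", "100000011", "10000110", "1000101", "10010010", "10010101101", "1010", "10110111", "111101001"
Leaf count: 9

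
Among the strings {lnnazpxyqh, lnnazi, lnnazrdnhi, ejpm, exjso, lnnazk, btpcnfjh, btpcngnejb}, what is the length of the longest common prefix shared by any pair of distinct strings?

Equivalently: take the maximum, over all pairs, of their longest common prefix length.
e.g. "btpcnfjh" and "btpcngnejb" share the prefix "btpcn" of length 5; no pair shares a longer one.
Longest shared-prefix length: 5

5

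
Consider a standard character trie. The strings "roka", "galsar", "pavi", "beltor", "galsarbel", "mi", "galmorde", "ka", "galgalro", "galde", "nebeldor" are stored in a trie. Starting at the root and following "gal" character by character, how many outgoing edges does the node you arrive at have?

4

Walk "gal" from the root, arriving at one node.
Characters that immediately follow "gal" among the stored strings: {d, g, m, s}.
That node has 4 child edges.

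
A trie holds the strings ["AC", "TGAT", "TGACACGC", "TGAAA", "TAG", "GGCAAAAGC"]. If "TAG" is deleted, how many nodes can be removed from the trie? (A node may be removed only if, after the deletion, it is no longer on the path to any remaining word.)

2

After clearing the end-marker at "TAG", prune upward until reaching a node still needed by another word.
The suffix "AG" (2 nodes) is used only by "TAG"; the node for "T" still has the child "G", so pruning stops there.
Nodes removed: 2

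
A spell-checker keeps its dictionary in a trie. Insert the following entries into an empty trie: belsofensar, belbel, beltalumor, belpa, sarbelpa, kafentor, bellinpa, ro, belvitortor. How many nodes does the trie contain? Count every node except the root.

54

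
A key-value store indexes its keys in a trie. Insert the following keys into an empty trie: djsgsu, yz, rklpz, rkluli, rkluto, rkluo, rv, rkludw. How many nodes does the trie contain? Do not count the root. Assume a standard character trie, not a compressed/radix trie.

22

Trie structure (* marks end of a word):
(root)
├─ d
│  └─ j
│     └─ s
│        └─ g
│           └─ s
│              └─ u *
├─ r
│  ├─ k
│  │  └─ l
│  │     ├─ p
│  │     │  └─ z *
│  │     └─ u
│  │        ├─ d
│  │        │  └─ w *
│  │        ├─ l
│  │        │  └─ i *
│  │        ├─ o *
│  │        └─ t
│  │           └─ o *
│  └─ v *
└─ y
   └─ z *
Counting every labelled node above: 22.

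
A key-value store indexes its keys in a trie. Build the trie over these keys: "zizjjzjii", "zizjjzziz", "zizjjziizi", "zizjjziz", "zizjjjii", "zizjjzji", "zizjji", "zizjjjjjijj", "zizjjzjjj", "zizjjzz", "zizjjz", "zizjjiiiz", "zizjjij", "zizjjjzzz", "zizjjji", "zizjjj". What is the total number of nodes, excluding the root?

Count nodes per top-level branch (shared prefixes stored once):
  'z'-branch (zizjji, zizjjiiiz, zizjjij, zizjjj, zizjjji, zizjjjii, zizjjjjjijj, zizjjjzzz, zizjjz, zizjjziizi, zizjjziz, zizjjzji, zizjjzjii, zizjjzjjj, zizjjzz, zizjjzziz): 35 nodes
Sum: 35

35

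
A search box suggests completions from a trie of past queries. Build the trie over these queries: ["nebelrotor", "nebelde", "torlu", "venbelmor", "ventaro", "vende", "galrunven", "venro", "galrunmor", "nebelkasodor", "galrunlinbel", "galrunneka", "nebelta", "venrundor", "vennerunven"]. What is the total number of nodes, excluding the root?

Insert word by word; a character creates a node only if that edge doesn't already exist:
  "nebelrotor" → 10 new (n, e, b, e, l, r, o, t, o, r)
  "nebelde" → prefix "nebel" already present; 2 new (d, e)
  "torlu" → 5 new (t, o, r, l, u)
  "venbelmor" → 9 new (v, e, n, b, e, l, m, o, r)
  "ventaro" → prefix "ven" already present; 4 new (t, a, r, o)
  "vende" → prefix "ven" already present; 2 new (d, e)
  "galrunven" → 9 new (g, a, l, r, u, n, v, e, n)
  "venro" → prefix "ven" already present; 2 new (r, o)
  "galrunmor" → prefix "galrun" already present; 3 new (m, o, r)
  "nebelkasodor" → prefix "nebel" already present; 7 new (k, a, s, o, d, o, r)
  "galrunlinbel" → prefix "galrun" already present; 6 new (l, i, n, b, e, l)
  "galrunneka" → prefix "galrun" already present; 4 new (n, e, k, a)
  "nebelta" → prefix "nebel" already present; 2 new (t, a)
  "venrundor" → prefix "venr" already present; 5 new (u, n, d, o, r)
  "vennerunven" → prefix "ven" already present; 8 new (n, e, r, u, n, v, e, n)
Total nodes = 10 + 2 + 5 + 9 + 4 + 2 + 9 + 2 + 3 + 7 + 6 + 4 + 2 + 5 + 8 = 78

78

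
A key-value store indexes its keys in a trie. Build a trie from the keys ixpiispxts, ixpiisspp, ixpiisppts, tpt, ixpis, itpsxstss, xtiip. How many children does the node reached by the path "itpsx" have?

The children of the "itpsx" node are the distinct next characters among strings starting with "itpsx".
Characters that immediately follow "itpsx" among the stored strings: {s}.
That node has 1 child edge.

1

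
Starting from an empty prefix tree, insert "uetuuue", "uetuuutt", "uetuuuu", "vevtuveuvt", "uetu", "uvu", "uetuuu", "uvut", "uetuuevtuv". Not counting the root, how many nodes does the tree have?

28

Count nodes per top-level branch (shared prefixes stored once):
  'u'-branch (uetu, uetuuevtuv, uetuuu, uetuuue, uetuuutt, uetuuuu, uvu, uvut): 18 nodes
  'v'-branch (vevtuveuvt): 10 nodes
Sum: 28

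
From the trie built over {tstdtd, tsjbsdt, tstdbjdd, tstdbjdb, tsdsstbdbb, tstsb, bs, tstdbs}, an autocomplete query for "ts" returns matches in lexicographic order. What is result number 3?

tstdbjdb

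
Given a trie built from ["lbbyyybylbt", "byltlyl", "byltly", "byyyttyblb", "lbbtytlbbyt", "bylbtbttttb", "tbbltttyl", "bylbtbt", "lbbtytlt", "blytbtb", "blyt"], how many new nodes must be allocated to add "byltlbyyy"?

4

"byltl" is already a path in the trie; the remaining "byyy" must be added.
New nodes needed: |"byltlbyyy"| − 5 = 9 − 5 = 4.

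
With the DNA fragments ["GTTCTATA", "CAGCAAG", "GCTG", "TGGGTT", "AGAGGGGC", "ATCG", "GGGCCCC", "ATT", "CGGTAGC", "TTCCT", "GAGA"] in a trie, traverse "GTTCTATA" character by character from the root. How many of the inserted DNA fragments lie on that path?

Traverse "GTTCTATA" character by character; count nodes along the way that are marked as word ends.
Prefixes of the query that are stored words: "GTTCTATA"
Count: 1

1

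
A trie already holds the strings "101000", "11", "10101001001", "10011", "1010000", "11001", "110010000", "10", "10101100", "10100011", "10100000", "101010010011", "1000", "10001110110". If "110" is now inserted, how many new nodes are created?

"110" is already a full path in the trie; only an end-marker is added.
No new nodes are needed: 0.

0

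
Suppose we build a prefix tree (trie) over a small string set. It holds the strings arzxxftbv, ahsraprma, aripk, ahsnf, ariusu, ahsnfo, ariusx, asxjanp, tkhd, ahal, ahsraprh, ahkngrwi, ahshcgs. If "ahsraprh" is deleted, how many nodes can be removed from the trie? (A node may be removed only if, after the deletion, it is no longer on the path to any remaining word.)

1

After clearing the end-marker at "ahsraprh", prune upward until reaching a node still needed by another word.
The suffix "h" (1 node) is used only by "ahsraprh"; the node for "ahsrapr" still has the child "m", so pruning stops there.
Nodes removed: 1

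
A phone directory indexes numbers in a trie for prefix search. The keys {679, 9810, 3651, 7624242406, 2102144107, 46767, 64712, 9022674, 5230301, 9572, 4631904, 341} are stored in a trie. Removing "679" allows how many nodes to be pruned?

A node on "679"'s path can go only if nothing else ends at it or branches off below it.
The suffix "79" (2 nodes) is used only by "679"; the node for "6" still has the child "4", so pruning stops there.
Nodes removed: 2

2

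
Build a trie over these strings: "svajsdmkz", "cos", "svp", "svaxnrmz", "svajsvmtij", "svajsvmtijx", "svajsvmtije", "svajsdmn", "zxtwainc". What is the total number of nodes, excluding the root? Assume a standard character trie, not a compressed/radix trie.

34

For each word, the new-node count is its length minus the longest prefix already in the trie:
  "svajsdmkz" → 9 new (s, v, a, j, s, d, m, k, z)
  "cos" → 3 new (c, o, s)
  "svp" → prefix "sv" already present; 1 new (p)
  "svaxnrmz" → prefix "sva" already present; 5 new (x, n, r, m, z)
  "svajsvmtij" → prefix "svajs" already present; 5 new (v, m, t, i, j)
  "svajsvmtijx" → prefix "svajsvmtij" already present; 1 new (x)
  "svajsvmtije" → prefix "svajsvmtij" already present; 1 new (e)
  "svajsdmn" → prefix "svajsdm" already present; 1 new (n)
  "zxtwainc" → 8 new (z, x, t, w, a, i, n, c)
Total nodes = 9 + 3 + 1 + 5 + 5 + 1 + 1 + 1 + 8 = 34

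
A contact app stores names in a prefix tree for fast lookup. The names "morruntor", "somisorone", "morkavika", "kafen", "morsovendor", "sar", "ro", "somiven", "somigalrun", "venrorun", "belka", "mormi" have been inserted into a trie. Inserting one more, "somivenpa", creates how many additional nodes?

2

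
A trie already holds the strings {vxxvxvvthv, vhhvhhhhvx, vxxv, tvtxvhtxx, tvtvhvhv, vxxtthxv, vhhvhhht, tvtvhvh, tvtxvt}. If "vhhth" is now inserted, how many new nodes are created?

Walking "vhhth" from the root, the first 3 characters ("vhh") follow existing edges; "t" is the first miss.
Each of the 2 remaining characters creates one node.

2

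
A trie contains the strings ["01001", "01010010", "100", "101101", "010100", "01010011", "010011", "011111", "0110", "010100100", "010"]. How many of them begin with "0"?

9

Filter for entries beginning with "0":
Words under "0": 010, 01001, 010011, 010100, 01010010, 010100100, 01010011, 0110, 011111
Count: 9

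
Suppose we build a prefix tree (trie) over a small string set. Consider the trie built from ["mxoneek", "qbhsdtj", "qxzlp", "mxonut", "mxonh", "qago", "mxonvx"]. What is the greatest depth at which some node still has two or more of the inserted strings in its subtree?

4

Look for the deepest trie node that still has at least two words in its subtree.
e.g. "mxoneek" and "mxonh" share the prefix "mxon" of length 4; no pair shares a longer one.
Longest shared-prefix length: 4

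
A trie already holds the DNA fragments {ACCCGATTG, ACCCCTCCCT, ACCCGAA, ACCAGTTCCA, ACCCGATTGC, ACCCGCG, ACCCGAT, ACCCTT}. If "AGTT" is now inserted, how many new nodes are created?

Walking "AGTT" from the root, the first 1 characters ("A") follow existing edges; "G" is the first miss.
Each of the 3 remaining characters creates one node.

3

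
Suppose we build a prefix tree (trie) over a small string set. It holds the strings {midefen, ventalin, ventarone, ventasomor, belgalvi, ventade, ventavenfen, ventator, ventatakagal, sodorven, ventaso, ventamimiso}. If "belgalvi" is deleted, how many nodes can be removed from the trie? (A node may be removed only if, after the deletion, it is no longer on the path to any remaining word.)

8

Walk "belgalvi" from the leaf back toward the root, removing each node that no remaining word uses.
No other word shares any prefix with "belgalvi", so all 8 of its nodes go.
Nodes removed: 8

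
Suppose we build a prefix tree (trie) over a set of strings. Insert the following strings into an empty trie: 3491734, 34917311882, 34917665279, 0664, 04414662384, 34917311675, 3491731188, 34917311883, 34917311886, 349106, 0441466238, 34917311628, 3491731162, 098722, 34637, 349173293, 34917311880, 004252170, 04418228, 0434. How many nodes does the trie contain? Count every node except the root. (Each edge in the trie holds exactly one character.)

Trace insertions, counting only characters that open a new branch:
  "3491734" → 7 new (3, 4, 9, 1, 7, 3, 4)
  "34917311882" → prefix "349173" already present; 5 new (1, 1, 8, 8, 2)
  "34917665279" → prefix "34917" already present; 6 new (6, 6, 5, 2, 7, 9)
  "0664" → 4 new (0, 6, 6, 4)
  "04414662384" → prefix "0" already present; 10 new (4, 4, 1, 4, 6, 6, 2, 3, 8, 4)
  "34917311675" → prefix "34917311" already present; 3 new (6, 7, 5)
  "3491731188" → prefix "3491731188" already present; 0 new (none)
  "34917311883" → prefix "3491731188" already present; 1 new (3)
  "34917311886" → prefix "3491731188" already present; 1 new (6)
  "349106" → prefix "3491" already present; 2 new (0, 6)
  "0441466238" → prefix "0441466238" already present; 0 new (none)
  "34917311628" → prefix "349173116" already present; 2 new (2, 8)
  "3491731162" → prefix "3491731162" already present; 0 new (none)
  "098722" → prefix "0" already present; 5 new (9, 8, 7, 2, 2)
  "34637" → prefix "34" already present; 3 new (6, 3, 7)
  "349173293" → prefix "349173" already present; 3 new (2, 9, 3)
  "34917311880" → prefix "3491731188" already present; 1 new (0)
  "004252170" → prefix "0" already present; 8 new (0, 4, 2, 5, 2, 1, 7, 0)
  "04418228" → prefix "0441" already present; 4 new (8, 2, 2, 8)
  "0434" → prefix "04" already present; 2 new (3, 4)
Total nodes = 7 + 5 + 6 + 4 + 10 + 3 + 0 + 1 + 1 + 2 + 0 + 2 + 0 + 5 + 3 + 3 + 1 + 8 + 4 + 2 = 67

67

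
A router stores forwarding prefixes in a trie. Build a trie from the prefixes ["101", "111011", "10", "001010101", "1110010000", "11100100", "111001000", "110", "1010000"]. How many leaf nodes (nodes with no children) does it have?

5

A leaf is a node with no children — equivalently, the end of a word that is not a proper prefix of any other stored word.
Those words: "001010101", "1010000", "110", "1110010000", "111011"
Leaf count: 5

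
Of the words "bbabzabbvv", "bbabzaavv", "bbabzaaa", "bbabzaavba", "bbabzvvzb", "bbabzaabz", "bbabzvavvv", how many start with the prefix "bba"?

Walk to "bba"; the words in its subtree are exactly those with that prefix.
Words under "bba": bbabzaaa, bbabzaabz, bbabzaavba, bbabzaavv, bbabzabbvv, bbabzvavvv, bbabzvvzb
Count: 7

7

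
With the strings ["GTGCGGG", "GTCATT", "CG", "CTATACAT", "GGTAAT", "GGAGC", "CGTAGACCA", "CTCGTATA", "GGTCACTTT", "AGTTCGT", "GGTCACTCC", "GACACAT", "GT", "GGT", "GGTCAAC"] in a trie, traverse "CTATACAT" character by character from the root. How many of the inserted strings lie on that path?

Traverse "CTATACAT" character by character; count nodes along the way that are marked as word ends.
Prefixes of the query that are stored words: "CTATACAT"
Count: 1

1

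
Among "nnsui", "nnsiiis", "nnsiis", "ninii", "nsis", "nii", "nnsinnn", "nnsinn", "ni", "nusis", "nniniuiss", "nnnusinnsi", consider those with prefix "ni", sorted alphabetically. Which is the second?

DFS of the "ni" subtree visits, in order: "ni", "nii", "ninii"
Position 2: nii

nii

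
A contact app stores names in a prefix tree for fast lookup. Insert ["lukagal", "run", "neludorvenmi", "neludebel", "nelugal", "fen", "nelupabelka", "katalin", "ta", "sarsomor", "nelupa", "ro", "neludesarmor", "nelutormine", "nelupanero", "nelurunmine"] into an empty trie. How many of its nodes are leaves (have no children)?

15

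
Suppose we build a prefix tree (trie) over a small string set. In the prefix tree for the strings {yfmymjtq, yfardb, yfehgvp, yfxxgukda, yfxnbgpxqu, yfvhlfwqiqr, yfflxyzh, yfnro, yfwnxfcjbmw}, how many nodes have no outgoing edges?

A leaf is a node with no children — equivalently, the end of a word that is not a proper prefix of any other stored word.
Those words: "yfardb", "yfehgvp", "yfflxyzh", "yfmymjtq", "yfnro", "yfvhlfwqiqr", "yfwnxfcjbmw", "yfxnbgpxqu", "yfxxgukda"
Leaf count: 9

9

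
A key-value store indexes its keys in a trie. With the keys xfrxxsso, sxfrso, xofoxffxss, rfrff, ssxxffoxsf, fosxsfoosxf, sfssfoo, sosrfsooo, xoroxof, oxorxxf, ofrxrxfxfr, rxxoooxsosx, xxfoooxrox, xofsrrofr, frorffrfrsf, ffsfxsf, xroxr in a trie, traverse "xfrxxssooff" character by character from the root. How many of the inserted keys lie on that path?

1

Traverse "xfrxxssooff" character by character; count nodes along the way that are marked as word ends.
Prefixes of the query that are stored words: "xfrxxsso"
Count: 1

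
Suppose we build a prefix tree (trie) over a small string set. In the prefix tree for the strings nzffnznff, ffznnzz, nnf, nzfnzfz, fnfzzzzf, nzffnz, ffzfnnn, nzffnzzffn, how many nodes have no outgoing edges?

A leaf is a node with no children — equivalently, the end of a word that is not a proper prefix of any other stored word.
Those words: "ffzfnnn", "ffznnzz", "fnfzzzzf", "nnf", "nzffnznff", "nzffnzzffn", "nzfnzfz"
Leaf count: 7

7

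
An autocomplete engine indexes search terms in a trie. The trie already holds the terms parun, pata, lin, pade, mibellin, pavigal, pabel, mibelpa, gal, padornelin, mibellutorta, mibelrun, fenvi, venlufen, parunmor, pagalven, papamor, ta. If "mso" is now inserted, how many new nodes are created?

2

Walking "mso" from the root, the first 1 characters ("m") follow existing edges; "s" is the first miss.
So 3 − 1 = 2 new nodes.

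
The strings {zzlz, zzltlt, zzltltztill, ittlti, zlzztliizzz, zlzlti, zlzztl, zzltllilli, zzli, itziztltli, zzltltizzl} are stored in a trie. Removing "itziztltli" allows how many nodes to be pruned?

8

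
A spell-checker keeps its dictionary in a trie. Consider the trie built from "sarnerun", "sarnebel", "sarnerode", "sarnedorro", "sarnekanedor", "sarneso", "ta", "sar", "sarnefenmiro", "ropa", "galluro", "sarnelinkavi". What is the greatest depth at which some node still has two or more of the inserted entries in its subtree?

Look for the deepest trie node that still has at least two words in its subtree.
"sarnerode" and "sarnerun" agree on "sarner" (6 characters) before diverging; nothing deeper is shared.
Longest shared-prefix length: 6

6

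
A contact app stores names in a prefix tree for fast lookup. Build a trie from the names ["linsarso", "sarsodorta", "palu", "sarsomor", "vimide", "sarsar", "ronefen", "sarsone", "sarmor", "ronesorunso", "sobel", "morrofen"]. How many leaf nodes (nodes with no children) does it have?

12

Leaves are exactly the stored words that no other stored word extends.
Those words: "linsarso", "morrofen", "palu", "ronefen", "ronesorunso", "sarmor", "sarsar", "sarsodorta", "sarsomor", "sarsone", "sobel", "vimide"
Leaf count: 12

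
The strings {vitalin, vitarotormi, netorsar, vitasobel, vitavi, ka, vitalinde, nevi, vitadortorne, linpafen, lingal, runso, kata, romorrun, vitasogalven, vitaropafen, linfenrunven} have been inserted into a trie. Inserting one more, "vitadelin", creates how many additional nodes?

4

"vitad" is already a path in the trie; the remaining "elin" must be added.
So 9 − 5 = 4 new nodes.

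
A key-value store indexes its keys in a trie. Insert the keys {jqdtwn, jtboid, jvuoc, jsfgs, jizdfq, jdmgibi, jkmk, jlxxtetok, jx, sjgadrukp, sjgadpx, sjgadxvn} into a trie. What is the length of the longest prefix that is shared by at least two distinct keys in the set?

5

Look for the deepest trie node that still has at least two words in its subtree.
"sjgadpx" and "sjgadrukp" agree on "sjgad" (5 characters) before diverging; nothing deeper is shared.
Longest shared-prefix length: 5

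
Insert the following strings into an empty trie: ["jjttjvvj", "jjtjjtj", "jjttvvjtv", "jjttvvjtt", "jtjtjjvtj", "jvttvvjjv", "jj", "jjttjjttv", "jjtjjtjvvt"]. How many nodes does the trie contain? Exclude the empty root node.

41

Count nodes per top-level branch (shared prefixes stored once):
  'j'-branch (jj, jjtjjtj, jjtjjtjvvt, jjttjjttv, jjttjvvj, jjttvvjtt, jjttvvjtv, jtjtjjvtj, jvttvvjjv): 41 nodes
Sum: 41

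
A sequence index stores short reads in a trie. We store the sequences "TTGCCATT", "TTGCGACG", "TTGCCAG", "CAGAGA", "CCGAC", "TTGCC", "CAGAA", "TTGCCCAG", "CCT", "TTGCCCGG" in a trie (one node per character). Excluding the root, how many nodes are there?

Trace insertions, counting only characters that open a new branch:
  "TTGCCATT" → 8 new (T, T, G, C, C, A, T, T)
  "TTGCGACG" → prefix "TTGC" already present; 4 new (G, A, C, G)
  "TTGCCAG" → prefix "TTGCCA" already present; 1 new (G)
  "CAGAGA" → 6 new (C, A, G, A, G, A)
  "CCGAC" → prefix "C" already present; 4 new (C, G, A, C)
  "TTGCC" → prefix "TTGCC" already present; 0 new (none)
  "CAGAA" → prefix "CAGA" already present; 1 new (A)
  "TTGCCCAG" → prefix "TTGCC" already present; 3 new (C, A, G)
  "CCT" → prefix "CC" already present; 1 new (T)
  "TTGCCCGG" → prefix "TTGCCC" already present; 2 new (G, G)
Total nodes = 8 + 4 + 1 + 6 + 4 + 0 + 1 + 3 + 1 + 2 = 30

30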